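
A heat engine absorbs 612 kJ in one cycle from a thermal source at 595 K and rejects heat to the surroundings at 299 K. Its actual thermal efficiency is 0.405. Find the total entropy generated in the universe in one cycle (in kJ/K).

W = η·Q_H = 0.405 × 612 = 247.9 kJ, so Q_C = Q_H − W = 364.1 kJ.
Reservoir entropy changes: ΔS_H = −Q_H/T_H = −612/595.00 = -1.029 kJ/K and ΔS_C = +Q_C/T_C = 364.1/299.00 = 1.218 kJ/K.
ΔS_univ = −Q_H/T_H + Q_C/T_C = 0.1893 kJ/K (> 0, since η = 0.405 < η_Carnot = 0.497).

ΔS_univ ≈ 0.1893 kJ/K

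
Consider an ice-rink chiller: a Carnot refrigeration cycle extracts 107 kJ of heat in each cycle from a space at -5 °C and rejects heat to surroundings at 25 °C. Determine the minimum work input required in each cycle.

T_H = 25 °C → 25 + 273.15 = 298.15 K.
T_C = -5 °C → -5 + 273.15 = 268.15 K.
The reversible coefficient of performance is COP_R = T_C/(T_H − T_C) = 268.15/30.00 = 8.9383.
W = Q_C/COP_R = 107/8.9383 = 12.0 kJ.

W_in ≈ 12.0 kJ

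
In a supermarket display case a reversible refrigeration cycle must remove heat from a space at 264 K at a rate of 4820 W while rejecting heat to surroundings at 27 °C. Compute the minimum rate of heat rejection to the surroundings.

T_H = 27 °C → 27 + 273.15 = 300.15 K.
For a reversible cycle Q_H/Q_C = T_H/T_C, so Q_H = Q_C·T_H/T_C = 4820 × 300.15/264.00 = 5480 W.

Q̇_H ≈ 5480 W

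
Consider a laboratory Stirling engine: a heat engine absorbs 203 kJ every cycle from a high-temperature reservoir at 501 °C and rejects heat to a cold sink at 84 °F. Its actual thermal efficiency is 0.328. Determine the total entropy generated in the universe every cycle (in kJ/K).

T_H = 501 °C → 501 + 273.15 = 774.15 K.
T_C = 84 °F → (84 − 32) × 5/9 = 28.89 °C = 302.04 K.
W = η·Q_H = 0.328 × 203 = 66.58 kJ, so Q_C = Q_H − W = 136.4 kJ.
Entropy balance on the reservoirs: −Q_H/T_H = -0.2622 kJ/K, +Q_C/T_C = 0.4517 kJ/K.
ΔS_univ = −Q_H/T_H + Q_C/T_C = 0.1894 kJ/K (> 0, since η = 0.328 < η_Carnot = 0.610).

ΔS_univ ≈ 0.1894 kJ/K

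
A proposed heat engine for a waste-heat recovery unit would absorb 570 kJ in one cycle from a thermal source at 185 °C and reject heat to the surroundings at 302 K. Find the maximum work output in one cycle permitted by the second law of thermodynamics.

W_max ≈ 194.3 kJ

T_H = 185 °C → 185 + 273.15 = 458.15 K.
By the Carnot theorem, η_max = 1 − T_C/T_H = 1 − 302.00/458.15 = 0.3408.
W_max = η_max · Q_H = 0.3408 × 570 = 194.3 kJ.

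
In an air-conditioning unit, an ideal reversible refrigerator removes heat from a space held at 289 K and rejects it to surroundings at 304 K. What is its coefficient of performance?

COP_R ≈ 19.3

The reversible coefficient of performance is COP_R = T_C/(T_H − T_C) = 289.00/(304.00 − 289.00) = 19.3.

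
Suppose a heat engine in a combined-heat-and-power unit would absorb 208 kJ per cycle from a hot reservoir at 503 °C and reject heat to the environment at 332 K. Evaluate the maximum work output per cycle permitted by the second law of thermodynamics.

T_H = 503 °C → 503 + 273.15 = 776.15 K.
No engine can exceed the Carnot limit: η_max = 1 − T_C/T_H = 1 − 332.00/776.15 = 0.5722.
W_max = η_max · Q_H = 0.5722 × 208 = 119 kJ.

W_max ≈ 119 kJ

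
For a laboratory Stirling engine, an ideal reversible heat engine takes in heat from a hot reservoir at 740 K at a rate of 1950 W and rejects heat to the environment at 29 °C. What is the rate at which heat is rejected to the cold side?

T_C = 29 °C → 29 + 273.15 = 302.15 K.
η_rev = 1 − T_C/T_H = 1 − 302.15/740.00 = 0.5917.
For a reversible cycle Q_C/Q_H = T_C/T_H, so Q_C = 1950 × 302.15/740.00 = 796 W.

Q̇_C ≈ 796 W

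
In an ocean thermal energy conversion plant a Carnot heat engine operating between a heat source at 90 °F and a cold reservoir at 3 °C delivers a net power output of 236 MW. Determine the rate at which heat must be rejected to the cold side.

Q̇_C ≈ 2230 MW

T_H = 90 °F → (90 − 32) × 5/9 = 32.22 °C = 305.37 K.
T_C = 3 °C → 3 + 273.15 = 276.15 K.
η_rev = 1 − T_C/T_H = 1 − 276.15/305.37 = 0.0957.
Since Q_C/Q_H = T_C/T_H and Q_H = W/η, Q_C = W·T_C/(T_H − T_C) = 236 × 276.15/29.22 = 2230 MW.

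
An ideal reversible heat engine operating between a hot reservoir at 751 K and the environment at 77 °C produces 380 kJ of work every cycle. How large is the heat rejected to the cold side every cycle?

Q_C ≈ 331.9 kJ

T_C = 77 °C → 77 + 273.15 = 350.15 K.
The Carnot efficiency is η = 1 − T_C/T_H = 1 − 350.15/751.00 = 0.5338.
Since Q_C/Q_H = T_C/T_H and Q_H = W/η, Q_C = W·T_C/(T_H − T_C) = 380 × 350.15/400.85 = 331.9 kJ.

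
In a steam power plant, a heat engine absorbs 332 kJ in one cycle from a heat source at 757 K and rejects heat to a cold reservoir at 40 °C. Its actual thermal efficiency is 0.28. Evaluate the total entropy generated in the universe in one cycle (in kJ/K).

T_C = 40 °C → 40 + 273.15 = 313.15 K.
W = η·Q_H = 0.28 × 332 = 92.96 kJ, so Q_C = Q_H − W = 239.0 kJ.
Reservoir entropy changes: ΔS_H = −Q_H/T_H = −332/757.00 = -0.4386 kJ/K and ΔS_C = +Q_C/T_C = 239.0/313.15 = 0.7633 kJ/K.
ΔS_univ = −Q_H/T_H + Q_C/T_C = 0.3248 kJ/K (> 0, since η = 0.28 < η_Carnot = 0.586).

ΔS_univ ≈ 0.3248 kJ/K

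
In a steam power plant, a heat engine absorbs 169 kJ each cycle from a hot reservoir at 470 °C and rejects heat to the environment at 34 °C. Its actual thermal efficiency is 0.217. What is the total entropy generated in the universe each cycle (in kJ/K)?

ΔS_univ ≈ 0.203 kJ/K

T_H = 470 °C → 470 + 273.15 = 743.15 K.
T_C = 34 °C → 34 + 273.15 = 307.15 K.
W = η·Q_H = 0.217 × 169 = 36.67 kJ, so Q_C = Q_H − W = 132.3 kJ.
Entropy balance on the reservoirs: −Q_H/T_H = -0.2274 kJ/K, +Q_C/T_C = 0.4308 kJ/K.
ΔS_univ = −Q_H/T_H + Q_C/T_C = 0.203 kJ/K (> 0, since η = 0.217 < η_Carnot = 0.587).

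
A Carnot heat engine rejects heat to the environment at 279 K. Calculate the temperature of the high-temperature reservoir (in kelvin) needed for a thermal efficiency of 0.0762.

T_H ≈ 302 K

From η = 1 − T_C/T_H, solving for T_H gives T_H = T_C/(1 − η) = 279.00/(1 − 0.0762) = 302 K.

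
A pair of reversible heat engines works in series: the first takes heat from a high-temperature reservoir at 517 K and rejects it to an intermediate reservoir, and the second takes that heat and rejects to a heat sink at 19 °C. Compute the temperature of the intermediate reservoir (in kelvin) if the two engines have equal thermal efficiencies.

T_C = 19 °C → 19 + 273.15 = 292.15 K.
Equal efficiencies require 1 − T_m/T_H = 1 − T_C/T_m, i.e. T_m/T_H = T_C/T_m, so T_m = √(T_H·T_C) = √(517.00 × 292.15) = 389 K.

T_m ≈ 389 K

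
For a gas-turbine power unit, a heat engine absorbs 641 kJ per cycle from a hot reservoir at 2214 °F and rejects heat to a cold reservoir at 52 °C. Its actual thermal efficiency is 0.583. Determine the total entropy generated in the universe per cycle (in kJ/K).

T_H = 2214 °F → (2214 − 32) × 5/9 = 1212.22 °C = 1485.37 K.
T_C = 52 °C → 52 + 273.15 = 325.15 K.
W = η·Q_H = 0.583 × 641 = 373.7 kJ, so Q_C = Q_H − W = 267.3 kJ.
Reservoir entropy changes: ΔS_H = −Q_H/T_H = −641/1485.37 = -0.4315 kJ/K and ΔS_C = +Q_C/T_C = 267.3/325.15 = 0.8221 kJ/K.
ΔS_univ = −Q_H/T_H + Q_C/T_C = 0.3905 kJ/K (> 0, since η = 0.583 < η_Carnot = 0.781).

ΔS_univ ≈ 0.3905 kJ/K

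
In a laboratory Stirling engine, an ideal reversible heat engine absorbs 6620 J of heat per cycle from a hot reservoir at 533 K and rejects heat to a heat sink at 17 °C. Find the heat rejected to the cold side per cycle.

T_C = 17 °C → 17 + 273.15 = 290.15 K.
Carnot efficiency: η = 1 − T_C/T_H = 1 − 290.15/533.00 = 0.4556.
For a reversible cycle Q_C/Q_H = T_C/T_H, so Q_C = 6620 × 290.15/533.00 = 3600 J.

Q_C ≈ 3600 J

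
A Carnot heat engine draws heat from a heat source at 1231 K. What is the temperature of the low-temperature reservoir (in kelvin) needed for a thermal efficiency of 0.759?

T_C ≈ 296.7 K

From η = 1 − T_C/T_H, T_C = T_H·(1 − η) = 1231.00 × (1 − 0.759) = 296.7 K.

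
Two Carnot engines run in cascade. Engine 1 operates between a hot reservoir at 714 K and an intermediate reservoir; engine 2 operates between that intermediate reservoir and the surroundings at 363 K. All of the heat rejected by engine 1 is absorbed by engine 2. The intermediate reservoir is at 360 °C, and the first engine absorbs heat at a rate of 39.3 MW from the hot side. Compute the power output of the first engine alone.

T_m = 360 °C → 360 + 273.15 = 633.15 K.
First-stage efficiency η₁ = 1 − T_m/T_H = 1 − 633.15/714.00 = 0.1132.
W₁ = η₁·Q_H = 0.1132 × 39.3 = 4.45 MW.

Ẇ₁ ≈ 4.45 MW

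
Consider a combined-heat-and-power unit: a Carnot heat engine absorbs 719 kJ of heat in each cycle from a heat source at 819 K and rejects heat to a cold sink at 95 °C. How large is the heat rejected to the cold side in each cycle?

T_C = 95 °C → 95 + 273.15 = 368.15 K.
Since the cycle is reversible, η = 1 − T_C/T_H = 1 − 368.15/819.00 = 0.5505.
For a reversible cycle Q_C/Q_H = T_C/T_H, so Q_C = 719 × 368.15/819.00 = 323.2 kJ.

Q_C ≈ 323.2 kJ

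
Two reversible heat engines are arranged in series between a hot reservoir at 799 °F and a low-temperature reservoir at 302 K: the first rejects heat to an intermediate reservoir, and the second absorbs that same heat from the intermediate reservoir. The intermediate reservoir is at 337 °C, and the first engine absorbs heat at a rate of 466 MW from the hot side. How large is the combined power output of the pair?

Ẇ_total ≈ 264.7 MW

T_H = 799 °F → (799 − 32) × 5/9 = 426.11 °C = 699.26 K.
Two reversible stages in series are equivalent to a single Carnot engine between T_H and T_C, so η_total = 1 − T_C/T_H = 1 − 302.00/699.26 = 0.5681.
W_total = η_total · Q_H = 0.5681 × 466 = 264.7 MW.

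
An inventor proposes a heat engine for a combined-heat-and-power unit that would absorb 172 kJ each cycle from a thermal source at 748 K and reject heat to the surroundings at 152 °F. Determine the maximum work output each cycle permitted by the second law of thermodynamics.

W_max ≈ 93.9 kJ

T_C = 152 °F → (152 − 32) × 5/9 = 66.67 °C = 339.82 K.
By the Carnot theorem, η_max = 1 − T_C/T_H = 1 − 339.82/748.00 = 0.5457.
W_max = η_max · Q_H = 0.5457 × 172 = 93.9 kJ.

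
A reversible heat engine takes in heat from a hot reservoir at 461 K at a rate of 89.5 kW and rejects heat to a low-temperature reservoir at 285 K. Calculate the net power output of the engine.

Ẇ ≈ 34.2 kW

η_rev = 1 − T_C/T_H = 1 − 285.00/461.00 = 0.3818.
W = η·Q_H = 0.3818 × 89.5 = 34.2 kW.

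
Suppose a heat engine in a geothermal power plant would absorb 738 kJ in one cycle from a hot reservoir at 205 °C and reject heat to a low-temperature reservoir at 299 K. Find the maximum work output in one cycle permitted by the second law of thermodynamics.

T_H = 205 °C → 205 + 273.15 = 478.15 K.
By the Carnot theorem, η_max = 1 − T_C/T_H = 1 − 299.00/478.15 = 0.3747.
W_max = η_max · Q_H = 0.3747 × 738 = 277 kJ.

W_max ≈ 277 kJ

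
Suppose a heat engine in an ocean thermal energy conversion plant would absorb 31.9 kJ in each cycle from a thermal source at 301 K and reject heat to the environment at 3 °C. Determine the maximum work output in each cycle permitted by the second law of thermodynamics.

W_max ≈ 2.634 kJ

T_C = 3 °C → 3 + 273.15 = 276.15 K.
The upper bound on efficiency is η_max = 1 − T_C/T_H = 1 − 276.15/301.00 = 0.0826.
W_max = η_max · Q_H = 0.0826 × 31.9 = 2.634 kJ.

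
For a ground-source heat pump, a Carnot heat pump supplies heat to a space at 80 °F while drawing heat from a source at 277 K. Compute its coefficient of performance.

T_H = 80 °F → (80 − 32) × 5/9 = 26.67 °C = 299.82 K.
Reversible heating COP: COP_HP = T_H/(T_H − T_C) = 299.82/(299.82 − 277.00) = 13.1.

COP_HP ≈ 13.1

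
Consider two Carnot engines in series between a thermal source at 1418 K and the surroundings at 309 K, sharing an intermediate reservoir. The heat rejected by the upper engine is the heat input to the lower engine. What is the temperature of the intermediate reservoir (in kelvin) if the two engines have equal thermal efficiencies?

Equal efficiencies require 1 − T_m/T_H = 1 − T_C/T_m, i.e. T_m/T_H = T_C/T_m, so T_m = √(T_H·T_C) = √(1418.00 × 309.00) = 662 K.

T_m ≈ 662 K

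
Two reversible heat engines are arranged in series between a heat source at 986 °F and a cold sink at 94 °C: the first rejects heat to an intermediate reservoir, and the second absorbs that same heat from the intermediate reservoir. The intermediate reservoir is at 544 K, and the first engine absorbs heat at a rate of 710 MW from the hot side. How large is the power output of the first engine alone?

T_H = 986 °F → (986 − 32) × 5/9 = 530.00 °C = 803.15 K.
T_C = 94 °C → 94 + 273.15 = 367.15 K.
First-stage efficiency η₁ = 1 − T_m/T_H = 1 − 544.00/803.15 = 0.3227.
W₁ = η₁·Q_H = 0.3227 × 710 = 229.1 MW.

Ẇ₁ ≈ 229.1 MW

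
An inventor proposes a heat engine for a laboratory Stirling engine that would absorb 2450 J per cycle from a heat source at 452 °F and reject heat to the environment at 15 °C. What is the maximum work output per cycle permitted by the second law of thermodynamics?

W_max ≈ 1060 J

T_H = 452 °F → (452 − 32) × 5/9 = 233.33 °C = 506.48 K.
T_C = 15 °C → 15 + 273.15 = 288.15 K.
By the Carnot theorem, η_max = 1 − T_C/T_H = 1 − 288.15/506.48 = 0.4311.
W_max = η_max · Q_H = 0.4311 × 2450 = 1060 J.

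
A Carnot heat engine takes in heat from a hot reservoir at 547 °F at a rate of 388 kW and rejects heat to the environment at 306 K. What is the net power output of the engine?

Ẇ ≈ 175.7 kW

T_H = 547 °F → (547 − 32) × 5/9 = 286.11 °C = 559.26 K.
Carnot efficiency: η = 1 − T_C/T_H = 1 − 306.00/559.26 = 0.4528.
W = η·Q_H = 0.4528 × 388 = 175.7 kW.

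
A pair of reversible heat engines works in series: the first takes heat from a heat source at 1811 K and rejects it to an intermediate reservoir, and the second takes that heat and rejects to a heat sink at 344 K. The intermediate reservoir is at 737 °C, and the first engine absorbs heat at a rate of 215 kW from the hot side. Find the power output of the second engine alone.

T_m = 737 °C → 737 + 273.15 = 1010.15 K.
Heat entering the second stage: Q_m = Q_H·(T_m/T_H) = 215 × 1010.15/1811.00 = 120 kW.
Second-stage efficiency η₂ = 1 − T_C/T_m = 1 − 344.00/1010.15 = 0.6595, so W₂ = η₂·Q_m = 79.1 kW.

Ẇ₂ ≈ 79.1 kW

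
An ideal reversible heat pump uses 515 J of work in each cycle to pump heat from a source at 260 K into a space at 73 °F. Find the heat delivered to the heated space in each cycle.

Q_H ≈ 4240 J

T_H = 73 °F → (73 − 32) × 5/9 = 22.78 °C = 295.93 K.
The Carnot heat-pump COP is COP_HP = T_H/(T_H − T_C) = 295.93/35.93 = 8.2367.
Q_H = COP_HP · W = 8.2367 × 515 = 4240 J.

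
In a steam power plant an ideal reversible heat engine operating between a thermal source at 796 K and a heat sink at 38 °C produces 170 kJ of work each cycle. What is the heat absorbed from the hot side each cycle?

Q_H ≈ 279 kJ

T_C = 38 °C → 38 + 273.15 = 311.15 K.
Carnot efficiency: η = 1 − T_C/T_H = 1 − 311.15/796.00 = 0.6091.
Q_H = W/η = 170/0.6091 = 279 kJ.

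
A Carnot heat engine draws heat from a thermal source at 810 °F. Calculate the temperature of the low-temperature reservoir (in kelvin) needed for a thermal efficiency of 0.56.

T_C ≈ 310.4 K

T_H = 810 °F → (810 − 32) × 5/9 = 432.22 °C = 705.37 K.
From η = 1 − T_C/T_H, T_C = T_H·(1 − η) = 705.37 × (1 − 0.56) = 310.4 K.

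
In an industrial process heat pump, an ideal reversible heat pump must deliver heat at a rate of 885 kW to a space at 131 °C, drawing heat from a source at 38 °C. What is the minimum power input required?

Ẇ_in ≈ 203.6 kW

T_H = 131 °C → 131 + 273.15 = 404.15 K.
T_C = 38 °C → 38 + 273.15 = 311.15 K.
For a reversible heat pump, COP_HP = T_H/(T_H − T_C) = 404.15/93.00 = 4.3457.
W = Q_H/COP_HP = 885/4.3457 = 203.6 kW.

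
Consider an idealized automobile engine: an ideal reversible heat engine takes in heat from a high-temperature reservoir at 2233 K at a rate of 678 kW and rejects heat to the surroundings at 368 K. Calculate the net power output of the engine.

Since the cycle is reversible, η = 1 − T_C/T_H = 1 − 368.00/2233.00 = 0.8352.
W = η·Q_H = 0.8352 × 678 = 566.3 kW.

Ẇ ≈ 566.3 kW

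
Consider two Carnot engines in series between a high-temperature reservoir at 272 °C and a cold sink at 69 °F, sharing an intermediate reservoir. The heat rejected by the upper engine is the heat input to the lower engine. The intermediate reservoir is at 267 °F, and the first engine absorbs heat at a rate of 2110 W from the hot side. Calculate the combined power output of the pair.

Ẇ_total ≈ 973 W

T_H = 272 °C → 272 + 273.15 = 545.15 K.
T_C = 69 °F → (69 − 32) × 5/9 = 20.56 °C = 293.71 K.
Two reversible stages in series are equivalent to a single Carnot engine between T_H and T_C, so η_total = 1 − T_C/T_H = 1 − 293.71/545.15 = 0.4612.
W_total = η_total · Q_H = 0.4612 × 2110 = 973 W.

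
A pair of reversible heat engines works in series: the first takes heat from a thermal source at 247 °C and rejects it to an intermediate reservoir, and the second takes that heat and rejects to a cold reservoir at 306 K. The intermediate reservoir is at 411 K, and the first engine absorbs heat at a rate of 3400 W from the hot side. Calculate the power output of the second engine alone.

Ẇ₂ ≈ 686 W

T_H = 247 °C → 247 + 273.15 = 520.15 K.
Heat entering the second stage: Q_m = Q_H·(T_m/T_H) = 3400 × 411.00/520.15 = 2690 W.
Second-stage efficiency η₂ = 1 − T_C/T_m = 1 − 306.00/411.00 = 0.2555, so W₂ = η₂·Q_m = 686 W.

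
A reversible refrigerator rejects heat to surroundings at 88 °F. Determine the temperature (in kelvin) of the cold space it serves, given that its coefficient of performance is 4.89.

T_C ≈ 252.6 K

T_H = 88 °F → (88 − 32) × 5/9 = 31.11 °C = 304.26 K.
COP_R = T_C/(T_H − T_C) ⇒ T_C = T_H·COP_R/(1 + COP_R) = 304.26 × 4.89/(1 + 4.89) = 252.6 K.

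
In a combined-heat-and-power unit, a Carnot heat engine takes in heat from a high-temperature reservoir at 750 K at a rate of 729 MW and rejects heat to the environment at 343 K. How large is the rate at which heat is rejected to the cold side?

The Carnot efficiency is η = 1 − T_C/T_H = 1 − 343.00/750.00 = 0.5427.
For a reversible cycle Q_C/Q_H = T_C/T_H, so Q_C = 729 × 343.00/750.00 = 333 MW.

Q̇_C ≈ 333 MW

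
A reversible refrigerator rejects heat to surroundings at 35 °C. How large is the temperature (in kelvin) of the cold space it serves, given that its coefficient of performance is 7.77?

T_H = 35 °C → 35 + 273.15 = 308.15 K.
COP_R = T_C/(T_H − T_C) ⇒ T_C = T_H·COP_R/(1 + COP_R) = 308.15 × 7.77/(1 + 7.77) = 273 K.

T_C ≈ 273 K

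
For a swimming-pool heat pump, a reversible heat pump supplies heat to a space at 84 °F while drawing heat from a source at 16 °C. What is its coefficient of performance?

COP_HP ≈ 23.4

T_H = 84 °F → (84 − 32) × 5/9 = 28.89 °C = 302.04 K.
T_C = 16 °C → 16 + 273.15 = 289.15 K.
Reversible heating COP: COP_HP = T_H/(T_H − T_C) = 302.04/(302.04 − 289.15) = 23.4.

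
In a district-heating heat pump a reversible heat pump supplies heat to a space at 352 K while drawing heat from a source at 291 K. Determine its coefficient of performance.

COP_HP ≈ 5.770

The Carnot heat-pump COP is COP_HP = T_H/(T_H − T_C) = 352.00/(352.00 − 291.00) = 5.770.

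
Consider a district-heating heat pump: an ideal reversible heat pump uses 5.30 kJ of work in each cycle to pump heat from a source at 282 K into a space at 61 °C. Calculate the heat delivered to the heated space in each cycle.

T_H = 61 °C → 61 + 273.15 = 334.15 K.
The Carnot heat-pump COP is COP_HP = T_H/(T_H − T_C) = 334.15/52.15 = 6.4075.
Q_H = COP_HP · W = 6.4075 × 5.30 = 34.0 kJ.

Q_H ≈ 34.0 kJ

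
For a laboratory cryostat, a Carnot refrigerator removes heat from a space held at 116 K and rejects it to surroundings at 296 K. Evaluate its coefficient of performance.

COP_R = T_C/(T_H − T_C) = 116.00/(296.00 − 116.00) = 0.644.

COP_R ≈ 0.644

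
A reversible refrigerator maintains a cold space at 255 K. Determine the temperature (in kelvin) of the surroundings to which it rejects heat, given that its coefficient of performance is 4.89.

COP_R = T_C/(T_H − T_C) ⇒ T_H = T_C·(1 + 1/COP_R) = 255.00 × (1 + 1/4.89) = 307 K.

T_H ≈ 307 K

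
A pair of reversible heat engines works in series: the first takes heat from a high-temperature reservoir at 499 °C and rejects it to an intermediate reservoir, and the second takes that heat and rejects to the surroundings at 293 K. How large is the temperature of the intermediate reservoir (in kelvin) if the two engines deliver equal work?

T_H = 499 °C → 499 + 273.15 = 772.15 K.
For reversible stages Q_m = Q_H·(T_m/T_H). Setting W₁ = Q_H(1 − T_m/T_H) equal to W₂ = Q_m(1 − T_C/T_m) = Q_H·(T_m − T_C)/T_H gives T_H − T_m = T_m − T_C, so T_m = (T_H + T_C)/2 = (772.15 + 293.00)/2 = 533 K.

T_m ≈ 533 K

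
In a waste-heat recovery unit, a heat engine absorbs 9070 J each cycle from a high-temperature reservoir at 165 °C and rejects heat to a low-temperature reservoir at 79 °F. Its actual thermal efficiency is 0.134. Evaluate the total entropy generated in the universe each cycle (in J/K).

ΔS_univ ≈ 5.55 J/K

T_H = 165 °C → 165 + 273.15 = 438.15 K.
T_C = 79 °F → (79 − 32) × 5/9 = 26.11 °C = 299.26 K.
W = η·Q_H = 0.134 × 9070 = 1215 J, so Q_C = Q_H − W = 7855 J.
Reservoir entropy changes: ΔS_H = −Q_H/T_H = −9070/438.15 = -20.70 J/K and ΔS_C = +Q_C/T_C = 7855/299.26 = 26.25 J/K.
ΔS_univ = −Q_H/T_H + Q_C/T_C = 5.55 J/K (> 0, since η = 0.134 < η_Carnot = 0.317).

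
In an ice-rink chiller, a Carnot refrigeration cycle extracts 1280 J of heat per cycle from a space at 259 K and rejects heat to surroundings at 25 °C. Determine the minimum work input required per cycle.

W_in ≈ 193.5 J

T_H = 25 °C → 25 + 273.15 = 298.15 K.
For a reversible refrigerator, COP_R = T_C/(T_H − T_C) = 259.00/39.15 = 6.6156.
W = Q_C/COP_R = 1280/6.6156 = 193.5 J.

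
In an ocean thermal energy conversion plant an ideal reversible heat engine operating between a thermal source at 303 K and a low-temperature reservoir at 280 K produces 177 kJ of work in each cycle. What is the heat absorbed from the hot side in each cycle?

For a reversible engine, η = 1 − T_C/T_H = 1 − 280.00/303.00 = 0.0759.
Q_H = W/η = 177/0.0759 = 2332 kJ.

Q_H ≈ 2332 kJ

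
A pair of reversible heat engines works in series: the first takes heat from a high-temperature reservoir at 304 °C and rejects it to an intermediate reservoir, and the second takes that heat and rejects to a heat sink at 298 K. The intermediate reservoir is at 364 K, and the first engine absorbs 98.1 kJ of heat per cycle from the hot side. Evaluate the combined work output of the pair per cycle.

T_H = 304 °C → 304 + 273.15 = 577.15 K.
Two reversible stages in series are equivalent to a single Carnot engine between T_H and T_C, so η_total = 1 − T_C/T_H = 1 − 298.00/577.15 = 0.4837.
W_total = η_total · Q_H = 0.4837 × 98.1 = 47.4 kJ.

W_total ≈ 47.4 kJ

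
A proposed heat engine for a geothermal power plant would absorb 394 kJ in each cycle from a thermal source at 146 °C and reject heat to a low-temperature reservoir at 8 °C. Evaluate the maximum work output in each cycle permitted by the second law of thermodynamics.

T_H = 146 °C → 146 + 273.15 = 419.15 K.
T_C = 8 °C → 8 + 273.15 = 281.15 K.
The second-law ceiling is the Carnot efficiency, η_max = 1 − T_C/T_H = 1 − 281.15/419.15 = 0.3292.
W_max = η_max · Q_H = 0.3292 × 394 = 130 kJ.

W_max ≈ 130 kJ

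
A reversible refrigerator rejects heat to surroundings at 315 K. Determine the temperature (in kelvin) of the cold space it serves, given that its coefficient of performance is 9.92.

T_C ≈ 286 K

COP_R = T_C/(T_H − T_C) ⇒ T_C = T_H·COP_R/(1 + COP_R) = 315.00 × 9.92/(1 + 9.92) = 286 K.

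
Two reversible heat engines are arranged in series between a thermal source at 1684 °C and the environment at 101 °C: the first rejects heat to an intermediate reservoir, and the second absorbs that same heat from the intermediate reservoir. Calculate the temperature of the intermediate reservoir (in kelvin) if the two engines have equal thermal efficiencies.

T_H = 1684 °C → 1684 + 273.15 = 1957.15 K.
T_C = 101 °C → 101 + 273.15 = 374.15 K.
Equal efficiencies require 1 − T_m/T_H = 1 − T_C/T_m, i.e. T_m/T_H = T_C/T_m, so T_m = √(T_H·T_C) = √(1957.15 × 374.15) = 855.7 K.

T_m ≈ 855.7 K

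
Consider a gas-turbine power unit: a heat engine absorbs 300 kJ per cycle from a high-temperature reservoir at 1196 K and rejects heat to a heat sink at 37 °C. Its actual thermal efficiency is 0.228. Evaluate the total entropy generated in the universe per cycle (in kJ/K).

T_C = 37 °C → 37 + 273.15 = 310.15 K.
W = η·Q_H = 0.228 × 300 = 68.40 kJ, so Q_C = Q_H − W = 231.6 kJ.
Reservoir entropy changes: ΔS_H = −Q_H/T_H = −300/1196.00 = -0.2508 kJ/K and ΔS_C = +Q_C/T_C = 231.6/310.15 = 0.7467 kJ/K.
ΔS_univ = −Q_H/T_H + Q_C/T_C = 0.4959 kJ/K (> 0, since η = 0.228 < η_Carnot = 0.741).

ΔS_univ ≈ 0.4959 kJ/K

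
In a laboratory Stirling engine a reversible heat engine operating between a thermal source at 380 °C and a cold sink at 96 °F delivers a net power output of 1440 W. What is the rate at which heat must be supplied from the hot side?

T_H = 380 °C → 380 + 273.15 = 653.15 K.
T_C = 96 °F → (96 − 32) × 5/9 = 35.56 °C = 308.71 K.
η_rev = 1 − T_C/T_H = 1 − 308.71/653.15 = 0.5274.
Q_H = W/η = 1440/0.5274 = 2731 W.

Q̇_H ≈ 2731 W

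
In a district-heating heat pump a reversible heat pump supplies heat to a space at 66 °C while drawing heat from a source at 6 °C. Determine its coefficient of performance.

COP_HP ≈ 5.65

T_H = 66 °C → 66 + 273.15 = 339.15 K.
T_C = 6 °C → 6 + 273.15 = 279.15 K.
For a reversible heat pump, COP_HP = T_H/(T_H − T_C) = 339.15/(339.15 − 279.15) = 5.65.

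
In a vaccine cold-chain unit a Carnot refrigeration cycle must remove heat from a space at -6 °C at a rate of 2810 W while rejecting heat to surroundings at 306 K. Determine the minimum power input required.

T_C = -6 °C → -6 + 273.15 = 267.15 K.
For a reversible refrigerator, COP_R = T_C/(T_H − T_C) = 267.15/38.85 = 6.8764.
W = Q_C/COP_R = 2810/6.8764 = 408.6 W.

Ẇ_in ≈ 408.6 W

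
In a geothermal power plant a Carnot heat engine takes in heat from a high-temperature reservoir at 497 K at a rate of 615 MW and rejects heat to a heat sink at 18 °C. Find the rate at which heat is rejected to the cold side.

Q̇_C ≈ 360 MW

T_C = 18 °C → 18 + 273.15 = 291.15 K.
Carnot efficiency: η = 1 − T_C/T_H = 1 − 291.15/497.00 = 0.4142.
For a reversible cycle Q_C/Q_H = T_C/T_H, so Q_C = 615 × 291.15/497.00 = 360 MW.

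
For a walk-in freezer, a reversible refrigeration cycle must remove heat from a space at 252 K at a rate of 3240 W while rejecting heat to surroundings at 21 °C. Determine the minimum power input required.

Ẇ_in ≈ 542 W

T_H = 21 °C → 21 + 273.15 = 294.15 K.
COP_R = T_C/(T_H − T_C) = 252.00/42.15 = 5.9786.
W = Q_C/COP_R = 3240/5.9786 = 542 W.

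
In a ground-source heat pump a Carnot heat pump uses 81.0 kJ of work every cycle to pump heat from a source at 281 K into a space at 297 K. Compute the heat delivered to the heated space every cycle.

Q_H ≈ 1504 kJ

Reversible heating COP: COP_HP = T_H/(T_H − T_C) = 297.00/16.00 = 18.5625.
Q_H = COP_HP · W = 18.5625 × 81.0 = 1504 kJ.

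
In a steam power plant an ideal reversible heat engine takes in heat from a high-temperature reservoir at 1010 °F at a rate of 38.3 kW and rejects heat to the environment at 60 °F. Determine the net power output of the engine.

T_H = 1010 °F → (1010 − 32) × 5/9 = 543.33 °C = 816.48 K.
T_C = 60 °F → (60 − 32) × 5/9 = 15.56 °C = 288.71 K.
Carnot efficiency: η = 1 − T_C/T_H = 1 − 288.71/816.48 = 0.6464.
W = η·Q_H = 0.6464 × 38.3 = 24.8 kW.

Ẇ ≈ 24.8 kW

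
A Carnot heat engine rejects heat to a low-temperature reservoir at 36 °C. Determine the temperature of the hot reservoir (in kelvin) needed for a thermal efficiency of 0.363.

T_C = 36 °C → 36 + 273.15 = 309.15 K.
From η = 1 − T_C/T_H, solving for T_H gives T_H = T_C/(1 − η) = 309.15/(1 − 0.363) = 485 K.

T_H ≈ 485 K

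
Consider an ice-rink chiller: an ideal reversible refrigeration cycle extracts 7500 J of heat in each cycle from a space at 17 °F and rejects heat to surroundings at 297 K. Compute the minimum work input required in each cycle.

T_C = 17 °F → (17 − 32) × 5/9 = -8.33 °C = 264.82 K.
For a reversible refrigerator, COP_R = T_C/(T_H − T_C) = 264.82/32.18 = 8.2284.
W = Q_C/COP_R = 7500/8.2284 = 911 J.

W_in ≈ 911 J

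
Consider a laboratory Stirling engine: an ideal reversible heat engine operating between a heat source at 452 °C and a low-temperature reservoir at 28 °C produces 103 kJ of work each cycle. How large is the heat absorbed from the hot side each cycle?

T_H = 452 °C → 452 + 273.15 = 725.15 K.
T_C = 28 °C → 28 + 273.15 = 301.15 K.
Carnot efficiency: η = 1 − T_C/T_H = 1 − 301.15/725.15 = 0.5847.
Q_H = W/η = 103/0.5847 = 176 kJ.

Q_H ≈ 176 kJ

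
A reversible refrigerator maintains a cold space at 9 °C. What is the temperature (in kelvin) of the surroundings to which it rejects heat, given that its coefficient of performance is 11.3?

T_C = 9 °C → 9 + 273.15 = 282.15 K.
COP_R = T_C/(T_H − T_C) ⇒ T_H = T_C·(1 + 1/COP_R) = 282.15 × (1 + 1/11.3) = 307.1 K.

T_H ≈ 307.1 K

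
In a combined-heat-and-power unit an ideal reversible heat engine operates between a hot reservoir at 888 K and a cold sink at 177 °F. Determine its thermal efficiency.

T_C = 177 °F → (177 − 32) × 5/9 = 80.56 °C = 353.71 K.
Carnot efficiency: η = 1 − T_C/T_H = 1 − 353.71/888.00 = 0.6017.

η ≈ 0.6017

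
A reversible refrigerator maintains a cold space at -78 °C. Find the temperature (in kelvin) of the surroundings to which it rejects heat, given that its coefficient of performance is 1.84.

T_C = -78 °C → -78 + 273.15 = 195.15 K.
COP_R = T_C/(T_H − T_C) ⇒ T_H = T_C·(1 + 1/COP_R) = 195.15 × (1 + 1/1.84) = 301 K.

T_H ≈ 301 K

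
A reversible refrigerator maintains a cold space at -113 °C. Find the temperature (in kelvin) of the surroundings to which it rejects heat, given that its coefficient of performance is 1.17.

T_C = -113 °C → -113 + 273.15 = 160.15 K.
COP_R = T_C/(T_H − T_C) ⇒ T_H = T_C·(1 + 1/COP_R) = 160.15 × (1 + 1/1.17) = 297 K.

T_H ≈ 297 K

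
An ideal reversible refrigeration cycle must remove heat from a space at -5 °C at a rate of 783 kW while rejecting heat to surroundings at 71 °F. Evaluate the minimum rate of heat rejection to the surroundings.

Q̇_H ≈ 861 kW

T_H = 71 °F → (71 − 32) × 5/9 = 21.67 °C = 294.82 K.
T_C = -5 °C → -5 + 273.15 = 268.15 K.
For a reversible cycle Q_H/Q_C = T_H/T_C, so Q_H = Q_C·T_H/T_C = 783 × 294.82/268.15 = 861 kW.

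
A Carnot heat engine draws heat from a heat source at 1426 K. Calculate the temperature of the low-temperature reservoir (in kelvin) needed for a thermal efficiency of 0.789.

From η = 1 − T_C/T_H, T_C = T_H·(1 − η) = 1426.00 × (1 − 0.789) = 300.9 K.

T_C ≈ 300.9 K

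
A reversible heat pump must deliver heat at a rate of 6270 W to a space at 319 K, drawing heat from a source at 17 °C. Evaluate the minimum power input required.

T_C = 17 °C → 17 + 273.15 = 290.15 K.
Reversible heating COP: COP_HP = T_H/(T_H − T_C) = 319.00/28.85 = 11.0572.
W = Q_H/COP_HP = 6270/11.0572 = 567.1 W.

Ẇ_in ≈ 567.1 W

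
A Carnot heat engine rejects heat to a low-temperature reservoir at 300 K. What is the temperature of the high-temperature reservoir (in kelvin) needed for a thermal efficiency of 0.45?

T_H ≈ 545 K

From η = 1 − T_C/T_H, solving for T_H gives T_H = T_C/(1 − η) = 300.00/(1 − 0.45) = 545 K.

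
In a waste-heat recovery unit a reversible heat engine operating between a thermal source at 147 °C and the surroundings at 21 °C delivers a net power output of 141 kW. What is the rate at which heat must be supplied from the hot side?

Q̇_H ≈ 470 kW

T_H = 147 °C → 147 + 273.15 = 420.15 K.
T_C = 21 °C → 21 + 273.15 = 294.15 K.
Since the cycle is reversible, η = 1 − T_C/T_H = 1 − 294.15/420.15 = 0.2999.
Q_H = W/η = 141/0.2999 = 470 kW.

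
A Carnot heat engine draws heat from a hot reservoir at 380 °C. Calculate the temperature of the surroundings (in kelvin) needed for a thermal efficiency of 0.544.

T_C ≈ 297.8 K

T_H = 380 °C → 380 + 273.15 = 653.15 K.
From η = 1 − T_C/T_H, T_C = T_H·(1 − η) = 653.15 × (1 − 0.544) = 297.8 K.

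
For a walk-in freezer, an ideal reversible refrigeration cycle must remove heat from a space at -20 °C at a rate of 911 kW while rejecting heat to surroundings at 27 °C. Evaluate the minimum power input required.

Ẇ_in ≈ 169.1 kW

T_H = 27 °C → 27 + 273.15 = 300.15 K.
T_C = -20 °C → -20 + 273.15 = 253.15 K.
For a reversible refrigerator, COP_R = T_C/(T_H − T_C) = 253.15/47.00 = 5.3862.
W = Q_C/COP_R = 911/5.3862 = 169.1 kW.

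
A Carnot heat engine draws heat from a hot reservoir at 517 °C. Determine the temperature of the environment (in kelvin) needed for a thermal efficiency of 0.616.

T_H = 517 °C → 517 + 273.15 = 790.15 K.
From η = 1 − T_C/T_H, T_C = T_H·(1 − η) = 790.15 × (1 − 0.616) = 303 K.

T_C ≈ 303 K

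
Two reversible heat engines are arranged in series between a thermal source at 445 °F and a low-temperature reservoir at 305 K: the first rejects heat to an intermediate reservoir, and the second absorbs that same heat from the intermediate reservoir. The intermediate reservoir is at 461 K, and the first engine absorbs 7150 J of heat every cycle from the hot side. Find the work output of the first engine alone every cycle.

T_H = 445 °F → (445 − 32) × 5/9 = 229.44 °C = 502.59 K.
First-stage efficiency η₁ = 1 − T_m/T_H = 1 − 461.00/502.59 = 0.0828.
W₁ = η₁·Q_H = 0.0828 × 7150 = 592 J.

W₁ ≈ 592 J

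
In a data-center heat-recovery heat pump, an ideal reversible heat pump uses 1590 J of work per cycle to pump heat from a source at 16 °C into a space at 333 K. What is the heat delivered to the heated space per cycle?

T_C = 16 °C → 16 + 273.15 = 289.15 K.
Reversible heating COP: COP_HP = T_H/(T_H − T_C) = 333.00/43.85 = 7.5941.
Q_H = COP_HP · W = 7.5941 × 1590 = 12100 J.

Q_H ≈ 12100 J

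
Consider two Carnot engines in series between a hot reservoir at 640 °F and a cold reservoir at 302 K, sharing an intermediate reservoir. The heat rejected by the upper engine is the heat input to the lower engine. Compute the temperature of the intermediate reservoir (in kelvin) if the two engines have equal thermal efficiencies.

T_m ≈ 430 K

T_H = 640 °F → (640 − 32) × 5/9 = 337.78 °C = 610.93 K.
Equal efficiencies require 1 − T_m/T_H = 1 − T_C/T_m, i.e. T_m/T_H = T_C/T_m, so T_m = √(T_H·T_C) = √(610.93 × 302.00) = 430 K.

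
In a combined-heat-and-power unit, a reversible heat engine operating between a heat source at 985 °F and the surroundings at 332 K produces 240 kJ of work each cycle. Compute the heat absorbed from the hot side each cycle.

Q_H ≈ 409.3 kJ

T_H = 985 °F → (985 − 32) × 5/9 = 529.44 °C = 802.59 K.
The Carnot efficiency is η = 1 − T_C/T_H = 1 − 332.00/802.59 = 0.5863.
Q_H = W/η = 240/0.5863 = 409.3 kJ.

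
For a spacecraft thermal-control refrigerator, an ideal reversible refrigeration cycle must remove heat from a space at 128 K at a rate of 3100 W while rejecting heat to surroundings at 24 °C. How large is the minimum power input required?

Ẇ_in ≈ 4097 W

T_H = 24 °C → 24 + 273.15 = 297.15 K.
COP_R = T_C/(T_H − T_C) = 128.00/169.15 = 0.7567.
W = Q_C/COP_R = 3100/0.7567 = 4097 W.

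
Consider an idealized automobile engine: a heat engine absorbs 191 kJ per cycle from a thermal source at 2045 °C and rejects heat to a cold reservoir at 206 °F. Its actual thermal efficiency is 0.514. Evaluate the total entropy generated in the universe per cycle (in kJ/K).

ΔS_univ ≈ 0.169 kJ/K

T_H = 2045 °C → 2045 + 273.15 = 2318.15 K.
T_C = 206 °F → (206 − 32) × 5/9 = 96.67 °C = 369.82 K.
W = η·Q_H = 0.514 × 191 = 98.17 kJ, so Q_C = Q_H − W = 92.83 kJ.
Entropy balance on the reservoirs: −Q_H/T_H = -0.08239 kJ/K, +Q_C/T_C = 0.2510 kJ/K.
ΔS_univ = −Q_H/T_H + Q_C/T_C = 0.169 kJ/K (> 0, since η = 0.514 < η_Carnot = 0.840).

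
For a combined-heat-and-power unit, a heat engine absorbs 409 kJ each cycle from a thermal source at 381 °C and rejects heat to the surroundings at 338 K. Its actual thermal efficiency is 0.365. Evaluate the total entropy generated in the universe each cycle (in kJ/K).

ΔS_univ ≈ 0.143 kJ/K

T_H = 381 °C → 381 + 273.15 = 654.15 K.
W = η·Q_H = 0.365 × 409 = 149.3 kJ, so Q_C = Q_H − W = 259.7 kJ.
Reservoir entropy changes: ΔS_H = −Q_H/T_H = −409/654.15 = -0.6252 kJ/K and ΔS_C = +Q_C/T_C = 259.7/338.00 = 0.7684 kJ/K.
ΔS_univ = −Q_H/T_H + Q_C/T_C = 0.143 kJ/K (> 0, since η = 0.365 < η_Carnot = 0.483).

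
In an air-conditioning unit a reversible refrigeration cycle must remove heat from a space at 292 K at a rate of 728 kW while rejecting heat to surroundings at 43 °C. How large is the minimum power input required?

Ẇ_in ≈ 60.2 kW

T_H = 43 °C → 43 + 273.15 = 316.15 K.
The reversible coefficient of performance is COP_R = T_C/(T_H − T_C) = 292.00/24.15 = 12.0911.
W = Q_C/COP_R = 728/12.0911 = 60.2 kW.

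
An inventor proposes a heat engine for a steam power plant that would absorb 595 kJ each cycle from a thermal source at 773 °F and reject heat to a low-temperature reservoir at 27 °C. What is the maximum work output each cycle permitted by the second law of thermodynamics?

W_max ≈ 334.2 kJ

T_H = 773 °F → (773 − 32) × 5/9 = 411.67 °C = 684.82 K.
T_C = 27 °C → 27 + 273.15 = 300.15 K.
The upper bound on efficiency is η_max = 1 − T_C/T_H = 1 − 300.15/684.82 = 0.5617.
W_max = η_max · Q_H = 0.5617 × 595 = 334.2 kJ.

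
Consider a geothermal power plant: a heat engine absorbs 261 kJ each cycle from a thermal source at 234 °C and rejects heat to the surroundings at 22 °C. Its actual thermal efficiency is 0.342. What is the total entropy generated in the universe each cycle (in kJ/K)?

ΔS_univ ≈ 0.0672 kJ/K

T_H = 234 °C → 234 + 273.15 = 507.15 K.
T_C = 22 °C → 22 + 273.15 = 295.15 K.
W = η·Q_H = 0.342 × 261 = 89.26 kJ, so Q_C = Q_H − W = 171.7 kJ.
Reservoir entropy changes: ΔS_H = −Q_H/T_H = −261/507.15 = -0.5146 kJ/K and ΔS_C = +Q_C/T_C = 171.7/295.15 = 0.5819 kJ/K.
ΔS_univ = −Q_H/T_H + Q_C/T_C = 0.0672 kJ/K (> 0, since η = 0.342 < η_Carnot = 0.418).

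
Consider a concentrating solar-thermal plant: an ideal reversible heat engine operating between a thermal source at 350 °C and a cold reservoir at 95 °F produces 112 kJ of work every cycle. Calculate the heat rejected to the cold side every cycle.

T_H = 350 °C → 350 + 273.15 = 623.15 K.
T_C = 95 °F → (95 − 32) × 5/9 = 35.00 °C = 308.15 K.
Since the cycle is reversible, η = 1 − T_C/T_H = 1 − 308.15/623.15 = 0.5055.
Since Q_C/Q_H = T_C/T_H and Q_H = W/η, Q_C = W·T_C/(T_H − T_C) = 112 × 308.15/315.00 = 110 kJ.

Q_C ≈ 110 kJ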